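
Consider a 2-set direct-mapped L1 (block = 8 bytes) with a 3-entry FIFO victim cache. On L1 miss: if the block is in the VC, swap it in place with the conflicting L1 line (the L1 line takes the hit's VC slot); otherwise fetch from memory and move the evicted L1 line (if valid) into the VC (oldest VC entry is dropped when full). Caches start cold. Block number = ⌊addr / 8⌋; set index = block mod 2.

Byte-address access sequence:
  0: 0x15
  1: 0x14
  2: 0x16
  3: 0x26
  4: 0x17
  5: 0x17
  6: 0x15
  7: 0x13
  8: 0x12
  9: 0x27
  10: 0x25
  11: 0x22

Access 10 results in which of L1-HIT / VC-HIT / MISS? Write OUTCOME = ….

OUTCOME = L1-HIT

0: 0x15 (blk 2, set 0) → MISS  vc=[]
1: 0x14 (blk 2, set 0) → L1-HIT  vc=[]
2: 0x16 (blk 2, set 0) → L1-HIT  vc=[]
3: 0x26 (blk 4, set 0) → MISS  vc=[2]
4: 0x17 (blk 2, set 0) → VC-HIT  vc=[4]
5: 0x17 (blk 2, set 0) → L1-HIT  vc=[4]
6: 0x15 (blk 2, set 0) → L1-HIT  vc=[4]
7: 0x13 (blk 2, set 0) → L1-HIT  vc=[4]
8: 0x12 (blk 2, set 0) → L1-HIT  vc=[4]
9: 0x27 (blk 4, set 0) → VC-HIT  vc=[2]
10: 0x25 (blk 4, set 0) → L1-HIT  vc=[2]
11: 0x22 (blk 4, set 0) → L1-HIT  vc=[2]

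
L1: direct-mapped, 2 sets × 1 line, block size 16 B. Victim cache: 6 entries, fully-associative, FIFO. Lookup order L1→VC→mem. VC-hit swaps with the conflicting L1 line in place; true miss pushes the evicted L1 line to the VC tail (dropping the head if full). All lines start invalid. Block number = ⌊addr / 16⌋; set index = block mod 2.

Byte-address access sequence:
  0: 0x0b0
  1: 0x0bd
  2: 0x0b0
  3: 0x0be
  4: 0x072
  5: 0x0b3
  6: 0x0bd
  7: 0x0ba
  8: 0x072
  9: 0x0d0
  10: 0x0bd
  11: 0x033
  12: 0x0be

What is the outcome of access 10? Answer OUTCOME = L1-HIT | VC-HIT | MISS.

#0 0xb0→b11/s1 MISS; vc=[]
#1 0xbd→b11/s1 L1-HIT; vc=[]
#2 0xb0→b11/s1 L1-HIT; vc=[]
#3 0xbe→b11/s1 L1-HIT; vc=[]
#4 0x72→b7/s1 MISS; vc=[11]
#5 0xb3→b11/s1 VC-HIT; vc=[7]
#6 0xbd→b11/s1 L1-HIT; vc=[7]
#7 0xba→b11/s1 L1-HIT; vc=[7]
#8 0x72→b7/s1 VC-HIT; vc=[11]
#9 0xd0→b13/s1 MISS; vc=[11,7]
#10 0xbd→b11/s1 VC-HIT; vc=[13,7]
#11 0x33→b3/s1 MISS; vc=[13,7,11]
#12 0xbe→b11/s1 VC-HIT; vc=[13,7,3]

OUTCOME = VC-HIT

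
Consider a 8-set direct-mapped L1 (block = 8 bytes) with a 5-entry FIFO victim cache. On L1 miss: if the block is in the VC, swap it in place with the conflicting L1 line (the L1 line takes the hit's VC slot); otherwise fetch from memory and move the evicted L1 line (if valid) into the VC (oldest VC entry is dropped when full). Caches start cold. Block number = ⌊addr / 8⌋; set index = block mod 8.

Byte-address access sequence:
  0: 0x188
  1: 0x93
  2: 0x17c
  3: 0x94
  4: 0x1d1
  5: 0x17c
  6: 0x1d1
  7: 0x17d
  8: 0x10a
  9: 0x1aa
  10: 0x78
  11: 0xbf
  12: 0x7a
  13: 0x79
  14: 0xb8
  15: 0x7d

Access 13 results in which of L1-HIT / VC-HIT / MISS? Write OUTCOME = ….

OUTCOME = L1-HIT

  [0] addr=0x188 blk=49 s=1: MISS | VC []
  [1] addr=0x93 blk=18 s=2: MISS | VC []
  [2] addr=0x17c blk=47 s=7: MISS | VC []
  [3] addr=0x94 blk=18 s=2: L1-HIT | VC []
  [4] addr=0x1d1 blk=58 s=2: MISS | VC [18]
  [5] addr=0x17c blk=47 s=7: L1-HIT | VC [18]
  [6] addr=0x1d1 blk=58 s=2: L1-HIT | VC [18]
  [7] addr=0x17d blk=47 s=7: L1-HIT | VC [18]
  [8] addr=0x10a blk=33 s=1: MISS | VC [18, 49]
  [9] addr=0x1aa blk=53 s=5: MISS | VC [18, 49]
  [10] addr=0x78 blk=15 s=7: MISS | VC [18, 49, 47]
  [11] addr=0xbf blk=23 s=7: MISS | VC [18, 49, 47, 15]
  [12] addr=0x7a blk=15 s=7: VC-HIT | VC [18, 49, 47, 23]
  [13] addr=0x79 blk=15 s=7: L1-HIT | VC [18, 49, 47, 23]
  [14] addr=0xb8 blk=23 s=7: VC-HIT | VC [18, 49, 47, 15]
  [15] addr=0x7d blk=15 s=7: VC-HIT | VC [18, 49, 47, 23]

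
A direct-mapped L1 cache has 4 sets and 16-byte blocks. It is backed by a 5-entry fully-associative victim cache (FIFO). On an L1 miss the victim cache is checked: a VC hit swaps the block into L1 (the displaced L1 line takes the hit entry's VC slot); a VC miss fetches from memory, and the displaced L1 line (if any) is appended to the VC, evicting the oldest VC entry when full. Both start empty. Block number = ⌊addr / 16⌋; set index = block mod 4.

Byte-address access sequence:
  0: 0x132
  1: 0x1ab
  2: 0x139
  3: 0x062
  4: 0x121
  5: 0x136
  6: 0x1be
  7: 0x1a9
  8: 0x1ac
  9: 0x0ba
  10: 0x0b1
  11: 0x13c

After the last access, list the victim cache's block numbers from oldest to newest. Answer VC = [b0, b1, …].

#0 0x132→b19/s3 MISS; vc=[]
#1 0x1ab→b26/s2 MISS; vc=[]
#2 0x139→b19/s3 L1-HIT; vc=[]
#3 0x62→b6/s2 MISS; vc=[26]
#4 0x121→b18/s2 MISS; vc=[26,6]
#5 0x136→b19/s3 L1-HIT; vc=[26,6]
#6 0x1be→b27/s3 MISS; vc=[26,6,19]
#7 0x1a9→b26/s2 VC-HIT; vc=[18,6,19]
#8 0x1ac→b26/s2 L1-HIT; vc=[18,6,19]
#9 0xba→b11/s3 MISS; vc=[18,6,19,27]
#10 0xb1→b11/s3 L1-HIT; vc=[18,6,19,27]
#11 0x13c→b19/s3 VC-HIT; vc=[18,6,11,27]

VC = [18, 6, 11, 27]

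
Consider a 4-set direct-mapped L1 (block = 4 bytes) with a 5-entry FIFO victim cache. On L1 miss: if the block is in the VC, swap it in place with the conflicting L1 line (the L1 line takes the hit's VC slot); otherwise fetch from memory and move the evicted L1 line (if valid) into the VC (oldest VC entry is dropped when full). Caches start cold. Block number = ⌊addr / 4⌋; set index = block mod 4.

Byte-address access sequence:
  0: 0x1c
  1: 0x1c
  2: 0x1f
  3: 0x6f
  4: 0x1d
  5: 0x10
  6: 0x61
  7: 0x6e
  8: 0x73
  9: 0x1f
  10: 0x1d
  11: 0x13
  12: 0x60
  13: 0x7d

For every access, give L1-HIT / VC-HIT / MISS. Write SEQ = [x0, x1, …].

SEQ = [MISS, L1-HIT, L1-HIT, MISS, VC-HIT, MISS, MISS, VC-HIT, MISS, VC-HIT, L1-HIT, VC-HIT, VC-HIT, MISS]

0: 0x1c (blk 7, set 3) → MISS  vc=[]
1: 0x1c (blk 7, set 3) → L1-HIT  vc=[]
2: 0x1f (blk 7, set 3) → L1-HIT  vc=[]
3: 0x6f (blk 27, set 3) → MISS  vc=[7]
4: 0x1d (blk 7, set 3) → VC-HIT  vc=[27]
5: 0x10 (blk 4, set 0) → MISS  vc=[27]
6: 0x61 (blk 24, set 0) → MISS  vc=[27, 4]
7: 0x6e (blk 27, set 3) → VC-HIT  vc=[7, 4]
8: 0x73 (blk 28, set 0) → MISS  vc=[7, 4, 24]
9: 0x1f (blk 7, set 3) → VC-HIT  vc=[27, 4, 24]
10: 0x1d (blk 7, set 3) → L1-HIT  vc=[27, 4, 24]
11: 0x13 (blk 4, set 0) → VC-HIT  vc=[27, 28, 24]
12: 0x60 (blk 24, set 0) → VC-HIT  vc=[27, 28, 4]
13: 0x7d (blk 31, set 3) → MISS  vc=[27, 28, 4, 7]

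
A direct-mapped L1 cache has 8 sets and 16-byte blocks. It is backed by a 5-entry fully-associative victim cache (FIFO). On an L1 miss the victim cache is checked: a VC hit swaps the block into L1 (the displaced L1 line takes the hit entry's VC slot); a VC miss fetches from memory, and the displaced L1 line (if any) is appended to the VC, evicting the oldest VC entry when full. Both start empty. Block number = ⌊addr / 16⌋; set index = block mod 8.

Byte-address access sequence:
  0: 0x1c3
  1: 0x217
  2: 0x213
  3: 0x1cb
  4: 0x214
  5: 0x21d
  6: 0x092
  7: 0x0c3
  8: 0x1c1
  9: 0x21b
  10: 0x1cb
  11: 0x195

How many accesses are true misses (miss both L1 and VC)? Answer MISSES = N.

MISSES = 5

0: 0x1c3 (blk 28, set 4) → MISS  vc=[]
1: 0x217 (blk 33, set 1) → MISS  vc=[]
2: 0x213 (blk 33, set 1) → L1-HIT  vc=[]
3: 0x1cb (blk 28, set 4) → L1-HIT  vc=[]
4: 0x214 (blk 33, set 1) → L1-HIT  vc=[]
5: 0x21d (blk 33, set 1) → L1-HIT  vc=[]
6: 0x92 (blk 9, set 1) → MISS  vc=[33]
7: 0xc3 (blk 12, set 4) → MISS  vc=[33, 28]
8: 0x1c1 (blk 28, set 4) → VC-HIT  vc=[33, 12]
9: 0x21b (blk 33, set 1) → VC-HIT  vc=[9, 12]
10: 0x1cb (blk 28, set 4) → L1-HIT  vc=[9, 12]
11: 0x195 (blk 25, set 1) → MISS  vc=[9, 12, 33]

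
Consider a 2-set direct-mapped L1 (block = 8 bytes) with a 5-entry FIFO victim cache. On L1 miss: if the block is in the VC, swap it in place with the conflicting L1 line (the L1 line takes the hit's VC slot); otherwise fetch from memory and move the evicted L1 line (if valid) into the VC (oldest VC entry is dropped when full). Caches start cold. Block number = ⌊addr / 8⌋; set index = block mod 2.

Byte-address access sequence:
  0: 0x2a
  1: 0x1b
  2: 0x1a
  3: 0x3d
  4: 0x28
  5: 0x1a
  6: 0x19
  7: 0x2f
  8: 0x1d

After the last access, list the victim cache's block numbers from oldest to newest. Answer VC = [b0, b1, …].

VC = [7, 5]

#0 0x2a→b5/s1 MISS; vc=[]
#1 0x1b→b3/s1 MISS; vc=[5]
#2 0x1a→b3/s1 L1-HIT; vc=[5]
#3 0x3d→b7/s1 MISS; vc=[5,3]
#4 0x28→b5/s1 VC-HIT; vc=[7,3]
#5 0x1a→b3/s1 VC-HIT; vc=[7,5]
#6 0x19→b3/s1 L1-HIT; vc=[7,5]
#7 0x2f→b5/s1 VC-HIT; vc=[7,3]
#8 0x1d→b3/s1 VC-HIT; vc=[7,5]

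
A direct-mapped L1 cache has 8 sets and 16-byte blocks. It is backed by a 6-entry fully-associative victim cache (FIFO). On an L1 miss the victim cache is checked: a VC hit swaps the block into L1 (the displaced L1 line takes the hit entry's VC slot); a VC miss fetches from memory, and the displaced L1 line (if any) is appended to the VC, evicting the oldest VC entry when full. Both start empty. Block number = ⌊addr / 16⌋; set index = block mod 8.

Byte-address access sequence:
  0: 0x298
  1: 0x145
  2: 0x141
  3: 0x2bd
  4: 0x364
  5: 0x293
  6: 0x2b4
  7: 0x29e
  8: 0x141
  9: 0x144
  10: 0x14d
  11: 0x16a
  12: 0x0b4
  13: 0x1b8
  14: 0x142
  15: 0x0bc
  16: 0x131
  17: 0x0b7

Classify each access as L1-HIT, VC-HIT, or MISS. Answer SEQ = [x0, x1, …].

SEQ = [MISS, MISS, L1-HIT, MISS, MISS, L1-HIT, L1-HIT, L1-HIT, L1-HIT, L1-HIT, L1-HIT, MISS, MISS, MISS, L1-HIT, VC-HIT, MISS, VC-HIT]

  [0] addr=0x298 blk=41 s=1: MISS | VC []
  [1] addr=0x145 blk=20 s=4: MISS | VC []
  [2] addr=0x141 blk=20 s=4: L1-HIT | VC []
  [3] addr=0x2bd blk=43 s=3: MISS | VC []
  [4] addr=0x364 blk=54 s=6: MISS | VC []
  [5] addr=0x293 blk=41 s=1: L1-HIT | VC []
  [6] addr=0x2b4 blk=43 s=3: L1-HIT | VC []
  [7] addr=0x29e blk=41 s=1: L1-HIT | VC []
  [8] addr=0x141 blk=20 s=4: L1-HIT | VC []
  [9] addr=0x144 blk=20 s=4: L1-HIT | VC []
  [10] addr=0x14d blk=20 s=4: L1-HIT | VC []
  [11] addr=0x16a blk=22 s=6: MISS | VC [54]
  [12] addr=0xb4 blk=11 s=3: MISS | VC [54, 43]
  [13] addr=0x1b8 blk=27 s=3: MISS | VC [54, 43, 11]
  [14] addr=0x142 blk=20 s=4: L1-HIT | VC [54, 43, 11]
  [15] addr=0xbc blk=11 s=3: VC-HIT | VC [54, 43, 27]
  [16] addr=0x131 blk=19 s=3: MISS | VC [54, 43, 27, 11]
  [17] addr=0xb7 blk=11 s=3: VC-HIT | VC [54, 43, 27, 19]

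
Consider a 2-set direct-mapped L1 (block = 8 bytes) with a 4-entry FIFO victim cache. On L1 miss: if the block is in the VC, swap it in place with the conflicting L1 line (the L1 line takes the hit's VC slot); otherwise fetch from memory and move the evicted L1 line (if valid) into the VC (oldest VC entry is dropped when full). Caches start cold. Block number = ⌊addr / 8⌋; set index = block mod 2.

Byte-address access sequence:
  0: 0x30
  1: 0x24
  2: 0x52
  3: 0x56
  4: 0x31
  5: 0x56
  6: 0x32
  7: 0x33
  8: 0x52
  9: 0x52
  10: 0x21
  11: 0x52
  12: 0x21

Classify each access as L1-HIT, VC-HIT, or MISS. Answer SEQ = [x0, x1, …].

#0 0x30→b6/s0 MISS; vc=[]
#1 0x24→b4/s0 MISS; vc=[6]
#2 0x52→b10/s0 MISS; vc=[6,4]
#3 0x56→b10/s0 L1-HIT; vc=[6,4]
#4 0x31→b6/s0 VC-HIT; vc=[10,4]
#5 0x56→b10/s0 VC-HIT; vc=[6,4]
#6 0x32→b6/s0 VC-HIT; vc=[10,4]
#7 0x33→b6/s0 L1-HIT; vc=[10,4]
#8 0x52→b10/s0 VC-HIT; vc=[6,4]
#9 0x52→b10/s0 L1-HIT; vc=[6,4]
#10 0x21→b4/s0 VC-HIT; vc=[6,10]
#11 0x52→b10/s0 VC-HIT; vc=[6,4]
#12 0x21→b4/s0 VC-HIT; vc=[6,10]

SEQ = [MISS, MISS, MISS, L1-HIT, VC-HIT, VC-HIT, VC-HIT, L1-HIT, VC-HIT, L1-HIT, VC-HIT, VC-HIT, VC-HIT]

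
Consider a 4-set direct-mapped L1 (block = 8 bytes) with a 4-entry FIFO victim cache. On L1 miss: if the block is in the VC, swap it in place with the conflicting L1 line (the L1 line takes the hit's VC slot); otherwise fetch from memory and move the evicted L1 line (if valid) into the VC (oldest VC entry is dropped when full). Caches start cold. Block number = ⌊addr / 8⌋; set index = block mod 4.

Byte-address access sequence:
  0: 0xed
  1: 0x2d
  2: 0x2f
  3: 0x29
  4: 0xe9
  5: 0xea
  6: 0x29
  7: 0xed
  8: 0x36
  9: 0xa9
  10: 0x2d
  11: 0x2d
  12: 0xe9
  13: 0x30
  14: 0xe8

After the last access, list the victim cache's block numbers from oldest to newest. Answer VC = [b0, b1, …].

0: 0xed (blk 29, set 1) → MISS  vc=[]
1: 0x2d (blk 5, set 1) → MISS  vc=[29]
2: 0x2f (blk 5, set 1) → L1-HIT  vc=[29]
3: 0x29 (blk 5, set 1) → L1-HIT  vc=[29]
4: 0xe9 (blk 29, set 1) → VC-HIT  vc=[5]
5: 0xea (blk 29, set 1) → L1-HIT  vc=[5]
6: 0x29 (blk 5, set 1) → VC-HIT  vc=[29]
7: 0xed (blk 29, set 1) → VC-HIT  vc=[5]
8: 0x36 (blk 6, set 2) → MISS  vc=[5]
9: 0xa9 (blk 21, set 1) → MISS  vc=[5, 29]
10: 0x2d (blk 5, set 1) → VC-HIT  vc=[21, 29]
11: 0x2d (blk 5, set 1) → L1-HIT  vc=[21, 29]
12: 0xe9 (blk 29, set 1) → VC-HIT  vc=[21, 5]
13: 0x30 (blk 6, set 2) → L1-HIT  vc=[21, 5]
14: 0xe8 (blk 29, set 1) → L1-HIT  vc=[21, 5]

VC = [21, 5]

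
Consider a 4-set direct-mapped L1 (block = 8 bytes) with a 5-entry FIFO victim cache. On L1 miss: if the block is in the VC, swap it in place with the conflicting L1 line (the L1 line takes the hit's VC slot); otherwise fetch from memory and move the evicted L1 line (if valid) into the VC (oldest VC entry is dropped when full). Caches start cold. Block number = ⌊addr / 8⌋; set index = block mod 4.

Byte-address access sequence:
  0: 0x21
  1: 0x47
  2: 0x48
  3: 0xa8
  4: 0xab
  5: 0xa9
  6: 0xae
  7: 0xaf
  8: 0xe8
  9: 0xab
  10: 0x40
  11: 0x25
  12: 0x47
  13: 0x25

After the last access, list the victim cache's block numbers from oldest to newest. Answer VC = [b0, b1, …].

VC = [8, 9, 29]

#0 0x21→b4/s0 MISS; vc=[]
#1 0x47→b8/s0 MISS; vc=[4]
#2 0x48→b9/s1 MISS; vc=[4]
#3 0xa8→b21/s1 MISS; vc=[4,9]
#4 0xab→b21/s1 L1-HIT; vc=[4,9]
#5 0xa9→b21/s1 L1-HIT; vc=[4,9]
#6 0xae→b21/s1 L1-HIT; vc=[4,9]
#7 0xaf→b21/s1 L1-HIT; vc=[4,9]
#8 0xe8→b29/s1 MISS; vc=[4,9,21]
#9 0xab→b21/s1 VC-HIT; vc=[4,9,29]
#10 0x40→b8/s0 L1-HIT; vc=[4,9,29]
#11 0x25→b4/s0 VC-HIT; vc=[8,9,29]
#12 0x47→b8/s0 VC-HIT; vc=[4,9,29]
#13 0x25→b4/s0 VC-HIT; vc=[8,9,29]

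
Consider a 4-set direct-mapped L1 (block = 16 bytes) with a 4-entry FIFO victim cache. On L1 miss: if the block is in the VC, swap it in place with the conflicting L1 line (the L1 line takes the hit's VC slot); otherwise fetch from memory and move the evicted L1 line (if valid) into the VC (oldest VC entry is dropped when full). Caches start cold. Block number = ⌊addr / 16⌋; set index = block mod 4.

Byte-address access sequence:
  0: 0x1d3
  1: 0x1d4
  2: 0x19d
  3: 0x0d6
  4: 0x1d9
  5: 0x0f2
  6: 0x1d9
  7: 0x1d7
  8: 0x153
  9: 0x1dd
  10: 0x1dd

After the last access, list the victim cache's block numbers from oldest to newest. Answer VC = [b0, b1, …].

VC = [13, 25, 21]

#0 0x1d3→b29/s1 MISS; vc=[]
#1 0x1d4→b29/s1 L1-HIT; vc=[]
#2 0x19d→b25/s1 MISS; vc=[29]
#3 0xd6→b13/s1 MISS; vc=[29,25]
#4 0x1d9→b29/s1 VC-HIT; vc=[13,25]
#5 0xf2→b15/s3 MISS; vc=[13,25]
#6 0x1d9→b29/s1 L1-HIT; vc=[13,25]
#7 0x1d7→b29/s1 L1-HIT; vc=[13,25]
#8 0x153→b21/s1 MISS; vc=[13,25,29]
#9 0x1dd→b29/s1 VC-HIT; vc=[13,25,21]
#10 0x1dd→b29/s1 L1-HIT; vc=[13,25,21]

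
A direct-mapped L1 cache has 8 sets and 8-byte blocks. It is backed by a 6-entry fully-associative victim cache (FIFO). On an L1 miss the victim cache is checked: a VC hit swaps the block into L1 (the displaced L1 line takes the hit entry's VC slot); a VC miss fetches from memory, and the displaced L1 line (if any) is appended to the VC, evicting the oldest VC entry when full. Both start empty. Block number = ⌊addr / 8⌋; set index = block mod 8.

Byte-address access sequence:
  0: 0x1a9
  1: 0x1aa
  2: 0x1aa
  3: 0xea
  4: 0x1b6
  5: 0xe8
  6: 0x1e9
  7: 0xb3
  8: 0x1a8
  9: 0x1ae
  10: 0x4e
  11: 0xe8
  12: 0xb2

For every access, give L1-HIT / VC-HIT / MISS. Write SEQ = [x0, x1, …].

SEQ = [MISS, L1-HIT, L1-HIT, MISS, MISS, L1-HIT, MISS, MISS, VC-HIT, L1-HIT, MISS, VC-HIT, L1-HIT]

#0 0x1a9→b53/s5 MISS; vc=[]
#1 0x1aa→b53/s5 L1-HIT; vc=[]
#2 0x1aa→b53/s5 L1-HIT; vc=[]
#3 0xea→b29/s5 MISS; vc=[53]
#4 0x1b6→b54/s6 MISS; vc=[53]
#5 0xe8→b29/s5 L1-HIT; vc=[53]
#6 0x1e9→b61/s5 MISS; vc=[53,29]
#7 0xb3→b22/s6 MISS; vc=[53,29,54]
#8 0x1a8→b53/s5 VC-HIT; vc=[61,29,54]
#9 0x1ae→b53/s5 L1-HIT; vc=[61,29,54]
#10 0x4e→b9/s1 MISS; vc=[61,29,54]
#11 0xe8→b29/s5 VC-HIT; vc=[61,53,54]
#12 0xb2→b22/s6 L1-HIT; vc=[61,53,54]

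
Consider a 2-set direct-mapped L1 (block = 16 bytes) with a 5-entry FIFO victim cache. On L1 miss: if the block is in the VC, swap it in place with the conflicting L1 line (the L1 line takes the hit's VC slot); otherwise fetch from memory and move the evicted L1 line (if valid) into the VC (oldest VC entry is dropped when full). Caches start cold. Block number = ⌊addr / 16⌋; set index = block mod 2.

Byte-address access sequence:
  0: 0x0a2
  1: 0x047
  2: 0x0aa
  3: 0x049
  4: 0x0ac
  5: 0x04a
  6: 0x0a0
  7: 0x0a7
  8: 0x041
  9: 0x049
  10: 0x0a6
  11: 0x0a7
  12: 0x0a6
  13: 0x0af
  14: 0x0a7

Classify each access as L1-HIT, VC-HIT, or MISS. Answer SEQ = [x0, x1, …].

SEQ = [MISS, MISS, VC-HIT, VC-HIT, VC-HIT, VC-HIT, VC-HIT, L1-HIT, VC-HIT, L1-HIT, VC-HIT, L1-HIT, L1-HIT, L1-HIT, L1-HIT]

  [0] addr=0xa2 blk=10 s=0: MISS | VC []
  [1] addr=0x47 blk=4 s=0: MISS | VC [10]
  [2] addr=0xaa blk=10 s=0: VC-HIT | VC [4]
  [3] addr=0x49 blk=4 s=0: VC-HIT | VC [10]
  [4] addr=0xac blk=10 s=0: VC-HIT | VC [4]
  [5] addr=0x4a blk=4 s=0: VC-HIT | VC [10]
  [6] addr=0xa0 blk=10 s=0: VC-HIT | VC [4]
  [7] addr=0xa7 blk=10 s=0: L1-HIT | VC [4]
  [8] addr=0x41 blk=4 s=0: VC-HIT | VC [10]
  [9] addr=0x49 blk=4 s=0: L1-HIT | VC [10]
  [10] addr=0xa6 blk=10 s=0: VC-HIT | VC [4]
  [11] addr=0xa7 blk=10 s=0: L1-HIT | VC [4]
  [12] addr=0xa6 blk=10 s=0: L1-HIT | VC [4]
  [13] addr=0xaf blk=10 s=0: L1-HIT | VC [4]
  [14] addr=0xa7 blk=10 s=0: L1-HIT | VC [4]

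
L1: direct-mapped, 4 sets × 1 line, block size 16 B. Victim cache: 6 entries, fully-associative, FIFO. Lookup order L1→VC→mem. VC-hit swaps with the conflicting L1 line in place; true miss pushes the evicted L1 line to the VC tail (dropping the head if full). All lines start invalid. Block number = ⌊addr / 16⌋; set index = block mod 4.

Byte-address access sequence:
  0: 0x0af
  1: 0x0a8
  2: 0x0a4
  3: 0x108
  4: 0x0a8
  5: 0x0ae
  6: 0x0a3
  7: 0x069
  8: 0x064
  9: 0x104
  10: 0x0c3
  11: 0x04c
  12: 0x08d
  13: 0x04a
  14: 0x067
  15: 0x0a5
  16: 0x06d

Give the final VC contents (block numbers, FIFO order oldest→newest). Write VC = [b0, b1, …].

VC = [10, 16, 12, 8]

0: 0xaf (blk 10, set 2) → MISS  vc=[]
1: 0xa8 (blk 10, set 2) → L1-HIT  vc=[]
2: 0xa4 (blk 10, set 2) → L1-HIT  vc=[]
3: 0x108 (blk 16, set 0) → MISS  vc=[]
4: 0xa8 (blk 10, set 2) → L1-HIT  vc=[]
5: 0xae (blk 10, set 2) → L1-HIT  vc=[]
6: 0xa3 (blk 10, set 2) → L1-HIT  vc=[]
7: 0x69 (blk 6, set 2) → MISS  vc=[10]
8: 0x64 (blk 6, set 2) → L1-HIT  vc=[10]
9: 0x104 (blk 16, set 0) → L1-HIT  vc=[10]
10: 0xc3 (blk 12, set 0) → MISS  vc=[10, 16]
11: 0x4c (blk 4, set 0) → MISS  vc=[10, 16, 12]
12: 0x8d (blk 8, set 0) → MISS  vc=[10, 16, 12, 4]
13: 0x4a (blk 4, set 0) → VC-HIT  vc=[10, 16, 12, 8]
14: 0x67 (blk 6, set 2) → L1-HIT  vc=[10, 16, 12, 8]
15: 0xa5 (blk 10, set 2) → VC-HIT  vc=[6, 16, 12, 8]
16: 0x6d (blk 6, set 2) → VC-HIT  vc=[10, 16, 12, 8]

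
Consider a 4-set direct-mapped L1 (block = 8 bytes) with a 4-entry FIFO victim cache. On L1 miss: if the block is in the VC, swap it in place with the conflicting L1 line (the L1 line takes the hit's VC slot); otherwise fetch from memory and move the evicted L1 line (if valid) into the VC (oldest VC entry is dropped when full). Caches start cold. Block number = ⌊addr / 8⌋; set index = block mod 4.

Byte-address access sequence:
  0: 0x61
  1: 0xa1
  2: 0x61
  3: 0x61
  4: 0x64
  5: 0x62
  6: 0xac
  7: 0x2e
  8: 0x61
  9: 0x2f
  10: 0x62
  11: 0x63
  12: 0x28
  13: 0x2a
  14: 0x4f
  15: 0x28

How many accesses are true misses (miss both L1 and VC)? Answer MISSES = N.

MISSES = 5

0: 0x61 (blk 12, set 0) → MISS  vc=[]
1: 0xa1 (blk 20, set 0) → MISS  vc=[12]
2: 0x61 (blk 12, set 0) → VC-HIT  vc=[20]
3: 0x61 (blk 12, set 0) → L1-HIT  vc=[20]
4: 0x64 (blk 12, set 0) → L1-HIT  vc=[20]
5: 0x62 (blk 12, set 0) → L1-HIT  vc=[20]
6: 0xac (blk 21, set 1) → MISS  vc=[20]
7: 0x2e (blk 5, set 1) → MISS  vc=[20, 21]
8: 0x61 (blk 12, set 0) → L1-HIT  vc=[20, 21]
9: 0x2f (blk 5, set 1) → L1-HIT  vc=[20, 21]
10: 0x62 (blk 12, set 0) → L1-HIT  vc=[20, 21]
11: 0x63 (blk 12, set 0) → L1-HIT  vc=[20, 21]
12: 0x28 (blk 5, set 1) → L1-HIT  vc=[20, 21]
13: 0x2a (blk 5, set 1) → L1-HIT  vc=[20, 21]
14: 0x4f (blk 9, set 1) → MISS  vc=[20, 21, 5]
15: 0x28 (blk 5, set 1) → VC-HIT  vc=[20, 21, 9]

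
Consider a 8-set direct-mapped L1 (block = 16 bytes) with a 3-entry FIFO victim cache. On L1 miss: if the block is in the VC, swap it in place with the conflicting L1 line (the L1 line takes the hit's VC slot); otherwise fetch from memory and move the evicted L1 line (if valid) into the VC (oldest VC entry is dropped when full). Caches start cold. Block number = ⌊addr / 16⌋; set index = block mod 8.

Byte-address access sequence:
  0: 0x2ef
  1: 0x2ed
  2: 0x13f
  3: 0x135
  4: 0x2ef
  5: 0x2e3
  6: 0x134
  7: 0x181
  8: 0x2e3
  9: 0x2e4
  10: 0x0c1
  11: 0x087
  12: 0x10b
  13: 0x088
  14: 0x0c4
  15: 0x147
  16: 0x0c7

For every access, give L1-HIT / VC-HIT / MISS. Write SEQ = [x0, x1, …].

#0 0x2ef→b46/s6 MISS; vc=[]
#1 0x2ed→b46/s6 L1-HIT; vc=[]
#2 0x13f→b19/s3 MISS; vc=[]
#3 0x135→b19/s3 L1-HIT; vc=[]
#4 0x2ef→b46/s6 L1-HIT; vc=[]
#5 0x2e3→b46/s6 L1-HIT; vc=[]
#6 0x134→b19/s3 L1-HIT; vc=[]
#7 0x181→b24/s0 MISS; vc=[]
#8 0x2e3→b46/s6 L1-HIT; vc=[]
#9 0x2e4→b46/s6 L1-HIT; vc=[]
#10 0xc1→b12/s4 MISS; vc=[]
#11 0x87→b8/s0 MISS; vc=[24]
#12 0x10b→b16/s0 MISS; vc=[24,8]
#13 0x88→b8/s0 VC-HIT; vc=[24,16]
#14 0xc4→b12/s4 L1-HIT; vc=[24,16]
#15 0x147→b20/s4 MISS; vc=[24,16,12]
#16 0xc7→b12/s4 VC-HIT; vc=[24,16,20]

SEQ = [MISS, L1-HIT, MISS, L1-HIT, L1-HIT, L1-HIT, L1-HIT, MISS, L1-HIT, L1-HIT, MISS, MISS, MISS, VC-HIT, L1-HIT, MISS, VC-HIT]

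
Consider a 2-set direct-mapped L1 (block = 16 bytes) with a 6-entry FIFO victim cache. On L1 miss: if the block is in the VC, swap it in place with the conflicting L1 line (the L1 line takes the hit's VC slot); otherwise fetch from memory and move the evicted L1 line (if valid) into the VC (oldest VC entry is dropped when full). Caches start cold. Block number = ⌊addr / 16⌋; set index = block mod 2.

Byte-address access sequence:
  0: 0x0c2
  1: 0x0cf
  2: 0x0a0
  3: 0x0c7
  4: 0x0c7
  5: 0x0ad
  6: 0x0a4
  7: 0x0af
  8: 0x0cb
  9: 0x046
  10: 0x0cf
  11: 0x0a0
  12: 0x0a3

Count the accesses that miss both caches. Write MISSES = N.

MISSES = 3

  [0] addr=0xc2 blk=12 s=0: MISS | VC []
  [1] addr=0xcf blk=12 s=0: L1-HIT | VC []
  [2] addr=0xa0 blk=10 s=0: MISS | VC [12]
  [3] addr=0xc7 blk=12 s=0: VC-HIT | VC [10]
  [4] addr=0xc7 blk=12 s=0: L1-HIT | VC [10]
  [5] addr=0xad blk=10 s=0: VC-HIT | VC [12]
  [6] addr=0xa4 blk=10 s=0: L1-HIT | VC [12]
  [7] addr=0xaf blk=10 s=0: L1-HIT | VC [12]
  [8] addr=0xcb blk=12 s=0: VC-HIT | VC [10]
  [9] addr=0x46 blk=4 s=0: MISS | VC [10, 12]
  [10] addr=0xcf blk=12 s=0: VC-HIT | VC [10, 4]
  [11] addr=0xa0 blk=10 s=0: VC-HIT | VC [12, 4]
  [12] addr=0xa3 blk=10 s=0: L1-HIT | VC [12, 4]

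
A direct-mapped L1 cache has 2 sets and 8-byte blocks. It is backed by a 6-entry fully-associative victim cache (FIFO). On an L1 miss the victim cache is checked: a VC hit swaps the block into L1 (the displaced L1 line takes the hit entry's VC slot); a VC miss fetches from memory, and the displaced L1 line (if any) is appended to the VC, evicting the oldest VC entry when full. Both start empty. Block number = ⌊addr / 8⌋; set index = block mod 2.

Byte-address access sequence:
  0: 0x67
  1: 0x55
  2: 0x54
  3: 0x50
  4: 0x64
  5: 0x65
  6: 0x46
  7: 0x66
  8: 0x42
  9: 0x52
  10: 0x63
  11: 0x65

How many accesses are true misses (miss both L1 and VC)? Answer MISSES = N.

MISSES = 3

0: 0x67 (blk 12, set 0) → MISS  vc=[]
1: 0x55 (blk 10, set 0) → MISS  vc=[12]
2: 0x54 (blk 10, set 0) → L1-HIT  vc=[12]
3: 0x50 (blk 10, set 0) → L1-HIT  vc=[12]
4: 0x64 (blk 12, set 0) → VC-HIT  vc=[10]
5: 0x65 (blk 12, set 0) → L1-HIT  vc=[10]
6: 0x46 (blk 8, set 0) → MISS  vc=[10, 12]
7: 0x66 (blk 12, set 0) → VC-HIT  vc=[10, 8]
8: 0x42 (blk 8, set 0) → VC-HIT  vc=[10, 12]
9: 0x52 (blk 10, set 0) → VC-HIT  vc=[8, 12]
10: 0x63 (blk 12, set 0) → VC-HIT  vc=[8, 10]
11: 0x65 (blk 12, set 0) → L1-HIT  vc=[8, 10]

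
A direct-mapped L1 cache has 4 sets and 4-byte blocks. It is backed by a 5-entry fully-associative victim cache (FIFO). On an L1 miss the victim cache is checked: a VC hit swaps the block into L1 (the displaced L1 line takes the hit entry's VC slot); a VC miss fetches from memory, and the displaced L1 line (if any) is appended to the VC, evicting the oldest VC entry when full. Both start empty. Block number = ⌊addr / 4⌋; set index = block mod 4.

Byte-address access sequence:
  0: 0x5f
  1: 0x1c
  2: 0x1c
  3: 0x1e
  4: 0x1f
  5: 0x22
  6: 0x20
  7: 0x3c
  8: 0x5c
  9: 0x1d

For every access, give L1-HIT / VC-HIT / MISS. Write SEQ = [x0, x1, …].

#0 0x5f→b23/s3 MISS; vc=[]
#1 0x1c→b7/s3 MISS; vc=[23]
#2 0x1c→b7/s3 L1-HIT; vc=[23]
#3 0x1e→b7/s3 L1-HIT; vc=[23]
#4 0x1f→b7/s3 L1-HIT; vc=[23]
#5 0x22→b8/s0 MISS; vc=[23]
#6 0x20→b8/s0 L1-HIT; vc=[23]
#7 0x3c→b15/s3 MISS; vc=[23,7]
#8 0x5c→b23/s3 VC-HIT; vc=[15,7]
#9 0x1d→b7/s3 VC-HIT; vc=[15,23]

SEQ = [MISS, MISS, L1-HIT, L1-HIT, L1-HIT, MISS, L1-HIT, MISS, VC-HIT, VC-HIT]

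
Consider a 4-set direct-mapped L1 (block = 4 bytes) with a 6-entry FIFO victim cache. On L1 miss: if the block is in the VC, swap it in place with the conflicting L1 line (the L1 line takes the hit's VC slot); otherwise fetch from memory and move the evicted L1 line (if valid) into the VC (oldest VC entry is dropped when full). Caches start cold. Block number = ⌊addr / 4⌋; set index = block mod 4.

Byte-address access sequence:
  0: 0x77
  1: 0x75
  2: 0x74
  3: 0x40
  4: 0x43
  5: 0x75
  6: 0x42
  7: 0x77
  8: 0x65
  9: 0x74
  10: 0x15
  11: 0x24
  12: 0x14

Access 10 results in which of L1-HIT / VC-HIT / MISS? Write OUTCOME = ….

OUTCOME = MISS

0: 0x77 (blk 29, set 1) → MISS  vc=[]
1: 0x75 (blk 29, set 1) → L1-HIT  vc=[]
2: 0x74 (blk 29, set 1) → L1-HIT  vc=[]
3: 0x40 (blk 16, set 0) → MISS  vc=[]
4: 0x43 (blk 16, set 0) → L1-HIT  vc=[]
5: 0x75 (blk 29, set 1) → L1-HIT  vc=[]
6: 0x42 (blk 16, set 0) → L1-HIT  vc=[]
7: 0x77 (blk 29, set 1) → L1-HIT  vc=[]
8: 0x65 (blk 25, set 1) → MISS  vc=[29]
9: 0x74 (blk 29, set 1) → VC-HIT  vc=[25]
10: 0x15 (blk 5, set 1) → MISS  vc=[25, 29]
11: 0x24 (blk 9, set 1) → MISS  vc=[25, 29, 5]
12: 0x14 (blk 5, set 1) → VC-HIT  vc=[25, 29, 9]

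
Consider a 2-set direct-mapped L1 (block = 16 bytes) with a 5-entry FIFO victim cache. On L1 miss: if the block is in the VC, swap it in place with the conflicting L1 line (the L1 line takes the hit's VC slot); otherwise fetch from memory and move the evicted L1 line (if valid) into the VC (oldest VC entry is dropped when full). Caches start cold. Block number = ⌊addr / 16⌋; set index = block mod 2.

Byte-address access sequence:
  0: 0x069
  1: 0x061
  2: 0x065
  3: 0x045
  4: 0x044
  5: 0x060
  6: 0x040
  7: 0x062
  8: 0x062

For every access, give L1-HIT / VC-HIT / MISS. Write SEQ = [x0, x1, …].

SEQ = [MISS, L1-HIT, L1-HIT, MISS, L1-HIT, VC-HIT, VC-HIT, VC-HIT, L1-HIT]

  [0] addr=0x69 blk=6 s=0: MISS | VC []
  [1] addr=0x61 blk=6 s=0: L1-HIT | VC []
  [2] addr=0x65 blk=6 s=0: L1-HIT | VC []
  [3] addr=0x45 blk=4 s=0: MISS | VC [6]
  [4] addr=0x44 blk=4 s=0: L1-HIT | VC [6]
  [5] addr=0x60 blk=6 s=0: VC-HIT | VC [4]
  [6] addr=0x40 blk=4 s=0: VC-HIT | VC [6]
  [7] addr=0x62 blk=6 s=0: VC-HIT | VC [4]
  [8] addr=0x62 blk=6 s=0: L1-HIT | VC [4]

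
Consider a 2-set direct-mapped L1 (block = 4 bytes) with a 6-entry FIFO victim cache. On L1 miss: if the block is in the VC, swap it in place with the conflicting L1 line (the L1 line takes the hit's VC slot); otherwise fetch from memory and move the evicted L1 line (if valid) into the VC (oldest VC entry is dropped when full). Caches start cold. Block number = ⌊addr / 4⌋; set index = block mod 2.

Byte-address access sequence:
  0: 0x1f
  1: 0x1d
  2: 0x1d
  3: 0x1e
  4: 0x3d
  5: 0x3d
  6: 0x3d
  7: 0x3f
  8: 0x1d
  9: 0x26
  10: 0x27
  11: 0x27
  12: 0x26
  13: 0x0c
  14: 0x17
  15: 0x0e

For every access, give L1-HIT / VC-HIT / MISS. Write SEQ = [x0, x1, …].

SEQ = [MISS, L1-HIT, L1-HIT, L1-HIT, MISS, L1-HIT, L1-HIT, L1-HIT, VC-HIT, MISS, L1-HIT, L1-HIT, L1-HIT, MISS, MISS, VC-HIT]

#0 0x1f→b7/s1 MISS; vc=[]
#1 0x1d→b7/s1 L1-HIT; vc=[]
#2 0x1d→b7/s1 L1-HIT; vc=[]
#3 0x1e→b7/s1 L1-HIT; vc=[]
#4 0x3d→b15/s1 MISS; vc=[7]
#5 0x3d→b15/s1 L1-HIT; vc=[7]
#6 0x3d→b15/s1 L1-HIT; vc=[7]
#7 0x3f→b15/s1 L1-HIT; vc=[7]
#8 0x1d→b7/s1 VC-HIT; vc=[15]
#9 0x26→b9/s1 MISS; vc=[15,7]
#10 0x27→b9/s1 L1-HIT; vc=[15,7]
#11 0x27→b9/s1 L1-HIT; vc=[15,7]
#12 0x26→b9/s1 L1-HIT; vc=[15,7]
#13 0xc→b3/s1 MISS; vc=[15,7,9]
#14 0x17→b5/s1 MISS; vc=[15,7,9,3]
#15 0xe→b3/s1 VC-HIT; vc=[15,7,9,5]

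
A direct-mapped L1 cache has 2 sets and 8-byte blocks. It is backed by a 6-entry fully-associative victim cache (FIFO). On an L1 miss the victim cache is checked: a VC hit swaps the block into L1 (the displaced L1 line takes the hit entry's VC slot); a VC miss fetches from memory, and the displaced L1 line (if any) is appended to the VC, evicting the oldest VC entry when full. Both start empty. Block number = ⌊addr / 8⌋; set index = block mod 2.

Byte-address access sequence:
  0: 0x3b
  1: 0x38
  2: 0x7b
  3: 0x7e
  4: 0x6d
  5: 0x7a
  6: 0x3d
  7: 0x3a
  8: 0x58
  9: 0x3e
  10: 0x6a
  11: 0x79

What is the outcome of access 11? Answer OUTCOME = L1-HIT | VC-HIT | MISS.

OUTCOME = VC-HIT

0: 0x3b (blk 7, set 1) → MISS  vc=[]
1: 0x38 (blk 7, set 1) → L1-HIT  vc=[]
2: 0x7b (blk 15, set 1) → MISS  vc=[7]
3: 0x7e (blk 15, set 1) → L1-HIT  vc=[7]
4: 0x6d (blk 13, set 1) → MISS  vc=[7, 15]
5: 0x7a (blk 15, set 1) → VC-HIT  vc=[7, 13]
6: 0x3d (blk 7, set 1) → VC-HIT  vc=[15, 13]
7: 0x3a (blk 7, set 1) → L1-HIT  vc=[15, 13]
8: 0x58 (blk 11, set 1) → MISS  vc=[15, 13, 7]
9: 0x3e (blk 7, set 1) → VC-HIT  vc=[15, 13, 11]
10: 0x6a (blk 13, set 1) → VC-HIT  vc=[15, 7, 11]
11: 0x79 (blk 15, set 1) → VC-HIT  vc=[13, 7, 11]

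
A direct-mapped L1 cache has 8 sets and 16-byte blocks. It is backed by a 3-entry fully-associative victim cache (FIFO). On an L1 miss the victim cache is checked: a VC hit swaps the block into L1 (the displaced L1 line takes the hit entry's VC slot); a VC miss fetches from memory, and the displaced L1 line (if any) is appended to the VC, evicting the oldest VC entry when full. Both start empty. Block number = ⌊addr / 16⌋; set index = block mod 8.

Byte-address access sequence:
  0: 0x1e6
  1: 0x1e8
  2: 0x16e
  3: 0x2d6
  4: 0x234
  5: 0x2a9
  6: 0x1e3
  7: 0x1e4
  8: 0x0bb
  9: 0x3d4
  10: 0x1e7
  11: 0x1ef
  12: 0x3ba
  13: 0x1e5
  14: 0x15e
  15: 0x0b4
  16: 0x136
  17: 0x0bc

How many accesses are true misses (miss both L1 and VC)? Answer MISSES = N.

MISSES = 10

#0 0x1e6→b30/s6 MISS; vc=[]
#1 0x1e8→b30/s6 L1-HIT; vc=[]
#2 0x16e→b22/s6 MISS; vc=[30]
#3 0x2d6→b45/s5 MISS; vc=[30]
#4 0x234→b35/s3 MISS; vc=[30]
#5 0x2a9→b42/s2 MISS; vc=[30]
#6 0x1e3→b30/s6 VC-HIT; vc=[22]
#7 0x1e4→b30/s6 L1-HIT; vc=[22]
#8 0xbb→b11/s3 MISS; vc=[22,35]
#9 0x3d4→b61/s5 MISS; vc=[22,35,45]
#10 0x1e7→b30/s6 L1-HIT; vc=[22,35,45]
#11 0x1ef→b30/s6 L1-HIT; vc=[22,35,45]
#12 0x3ba→b59/s3 MISS; vc=[35,45,11]
#13 0x1e5→b30/s6 L1-HIT; vc=[35,45,11]
#14 0x15e→b21/s5 MISS; vc=[45,11,61]
#15 0xb4→b11/s3 VC-HIT; vc=[45,59,61]
#16 0x136→b19/s3 MISS; vc=[59,61,11]
#17 0xbc→b11/s3 VC-HIT; vc=[59,61,19]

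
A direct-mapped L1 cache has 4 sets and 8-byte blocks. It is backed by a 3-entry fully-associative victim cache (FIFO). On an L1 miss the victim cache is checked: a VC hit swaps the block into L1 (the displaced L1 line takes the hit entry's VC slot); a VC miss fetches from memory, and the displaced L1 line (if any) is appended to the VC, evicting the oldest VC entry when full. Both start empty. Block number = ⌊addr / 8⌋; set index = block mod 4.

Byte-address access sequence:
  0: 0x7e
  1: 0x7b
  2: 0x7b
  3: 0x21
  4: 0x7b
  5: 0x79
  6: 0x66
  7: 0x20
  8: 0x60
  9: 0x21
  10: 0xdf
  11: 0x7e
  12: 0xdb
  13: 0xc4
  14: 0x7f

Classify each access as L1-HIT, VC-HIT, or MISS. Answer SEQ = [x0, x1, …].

SEQ = [MISS, L1-HIT, L1-HIT, MISS, L1-HIT, L1-HIT, MISS, VC-HIT, VC-HIT, VC-HIT, MISS, VC-HIT, VC-HIT, MISS, VC-HIT]

0: 0x7e (blk 15, set 3) → MISS  vc=[]
1: 0x7b (blk 15, set 3) → L1-HIT  vc=[]
2: 0x7b (blk 15, set 3) → L1-HIT  vc=[]
3: 0x21 (blk 4, set 0) → MISS  vc=[]
4: 0x7b (blk 15, set 3) → L1-HIT  vc=[]
5: 0x79 (blk 15, set 3) → L1-HIT  vc=[]
6: 0x66 (blk 12, set 0) → MISS  vc=[4]
7: 0x20 (blk 4, set 0) → VC-HIT  vc=[12]
8: 0x60 (blk 12, set 0) → VC-HIT  vc=[4]
9: 0x21 (blk 4, set 0) → VC-HIT  vc=[12]
10: 0xdf (blk 27, set 3) → MISS  vc=[12, 15]
11: 0x7e (blk 15, set 3) → VC-HIT  vc=[12, 27]
12: 0xdb (blk 27, set 3) → VC-HIT  vc=[12, 15]
13: 0xc4 (blk 24, set 0) → MISS  vc=[12, 15, 4]
14: 0x7f (blk 15, set 3) → VC-HIT  vc=[12, 27, 4]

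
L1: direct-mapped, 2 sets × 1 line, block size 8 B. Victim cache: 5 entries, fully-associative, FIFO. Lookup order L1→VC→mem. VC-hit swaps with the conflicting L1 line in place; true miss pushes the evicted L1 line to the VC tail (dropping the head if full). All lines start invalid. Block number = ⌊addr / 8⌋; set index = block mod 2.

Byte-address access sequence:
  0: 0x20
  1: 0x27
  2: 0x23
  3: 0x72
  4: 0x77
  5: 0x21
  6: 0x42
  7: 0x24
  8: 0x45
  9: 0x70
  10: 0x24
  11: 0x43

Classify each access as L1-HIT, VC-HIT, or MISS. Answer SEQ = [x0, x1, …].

SEQ = [MISS, L1-HIT, L1-HIT, MISS, L1-HIT, VC-HIT, MISS, VC-HIT, VC-HIT, VC-HIT, VC-HIT, VC-HIT]

#0 0x20→b4/s0 MISS; vc=[]
#1 0x27→b4/s0 L1-HIT; vc=[]
#2 0x23→b4/s0 L1-HIT; vc=[]
#3 0x72→b14/s0 MISS; vc=[4]
#4 0x77→b14/s0 L1-HIT; vc=[4]
#5 0x21→b4/s0 VC-HIT; vc=[14]
#6 0x42→b8/s0 MISS; vc=[14,4]
#7 0x24→b4/s0 VC-HIT; vc=[14,8]
#8 0x45→b8/s0 VC-HIT; vc=[14,4]
#9 0x70→b14/s0 VC-HIT; vc=[8,4]
#10 0x24→b4/s0 VC-HIT; vc=[8,14]
#11 0x43→b8/s0 VC-HIT; vc=[4,14]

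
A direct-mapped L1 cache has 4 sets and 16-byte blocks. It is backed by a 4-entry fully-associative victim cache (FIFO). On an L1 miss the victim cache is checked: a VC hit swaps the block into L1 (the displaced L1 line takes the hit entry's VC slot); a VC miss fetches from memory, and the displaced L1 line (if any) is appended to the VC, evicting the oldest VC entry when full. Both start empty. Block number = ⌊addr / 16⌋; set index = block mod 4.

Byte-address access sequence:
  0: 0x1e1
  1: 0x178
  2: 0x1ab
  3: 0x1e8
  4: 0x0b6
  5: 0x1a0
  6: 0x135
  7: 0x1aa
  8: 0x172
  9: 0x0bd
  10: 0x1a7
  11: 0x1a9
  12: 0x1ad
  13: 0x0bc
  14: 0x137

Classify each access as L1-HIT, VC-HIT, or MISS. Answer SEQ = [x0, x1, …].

SEQ = [MISS, MISS, MISS, VC-HIT, MISS, VC-HIT, MISS, L1-HIT, VC-HIT, VC-HIT, L1-HIT, L1-HIT, L1-HIT, L1-HIT, VC-HIT]

#0 0x1e1→b30/s2 MISS; vc=[]
#1 0x178→b23/s3 MISS; vc=[]
#2 0x1ab→b26/s2 MISS; vc=[30]
#3 0x1e8→b30/s2 VC-HIT; vc=[26]
#4 0xb6→b11/s3 MISS; vc=[26,23]
#5 0x1a0→b26/s2 VC-HIT; vc=[30,23]
#6 0x135→b19/s3 MISS; vc=[30,23,11]
#7 0x1aa→b26/s2 L1-HIT; vc=[30,23,11]
#8 0x172→b23/s3 VC-HIT; vc=[30,19,11]
#9 0xbd→b11/s3 VC-HIT; vc=[30,19,23]
#10 0x1a7→b26/s2 L1-HIT; vc=[30,19,23]
#11 0x1a9→b26/s2 L1-HIT; vc=[30,19,23]
#12 0x1ad→b26/s2 L1-HIT; vc=[30,19,23]
#13 0xbc→b11/s3 L1-HIT; vc=[30,19,23]
#14 0x137→b19/s3 VC-HIT; vc=[30,11,23]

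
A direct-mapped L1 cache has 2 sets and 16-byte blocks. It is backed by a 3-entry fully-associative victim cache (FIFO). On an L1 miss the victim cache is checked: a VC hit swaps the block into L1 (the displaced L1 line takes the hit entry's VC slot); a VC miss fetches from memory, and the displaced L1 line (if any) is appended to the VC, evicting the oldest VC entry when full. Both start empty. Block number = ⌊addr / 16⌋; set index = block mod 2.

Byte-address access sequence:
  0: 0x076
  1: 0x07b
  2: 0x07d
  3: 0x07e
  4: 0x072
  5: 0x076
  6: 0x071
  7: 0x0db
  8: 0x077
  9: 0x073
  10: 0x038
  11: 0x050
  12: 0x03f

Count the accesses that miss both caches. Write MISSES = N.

MISSES = 4

0: 0x76 (blk 7, set 1) → MISS  vc=[]
1: 0x7b (blk 7, set 1) → L1-HIT  vc=[]
2: 0x7d (blk 7, set 1) → L1-HIT  vc=[]
3: 0x7e (blk 7, set 1) → L1-HIT  vc=[]
4: 0x72 (blk 7, set 1) → L1-HIT  vc=[]
5: 0x76 (blk 7, set 1) → L1-HIT  vc=[]
6: 0x71 (blk 7, set 1) → L1-HIT  vc=[]
7: 0xdb (blk 13, set 1) → MISS  vc=[7]
8: 0x77 (blk 7, set 1) → VC-HIT  vc=[13]
9: 0x73 (blk 7, set 1) → L1-HIT  vc=[13]
10: 0x38 (blk 3, set 1) → MISS  vc=[13, 7]
11: 0x50 (blk 5, set 1) → MISS  vc=[13, 7, 3]
12: 0x3f (blk 3, set 1) → VC-HIT  vc=[13, 7, 5]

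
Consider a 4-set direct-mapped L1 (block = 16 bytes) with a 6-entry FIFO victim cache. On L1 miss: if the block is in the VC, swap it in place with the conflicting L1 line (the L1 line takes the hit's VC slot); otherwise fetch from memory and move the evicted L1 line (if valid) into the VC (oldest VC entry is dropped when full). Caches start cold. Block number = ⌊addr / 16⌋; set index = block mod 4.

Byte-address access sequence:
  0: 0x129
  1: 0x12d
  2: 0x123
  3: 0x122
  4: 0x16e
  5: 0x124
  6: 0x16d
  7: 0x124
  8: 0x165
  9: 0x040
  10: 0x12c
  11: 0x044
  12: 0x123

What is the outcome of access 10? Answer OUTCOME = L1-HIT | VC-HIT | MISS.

OUTCOME = VC-HIT

#0 0x129→b18/s2 MISS; vc=[]
#1 0x12d→b18/s2 L1-HIT; vc=[]
#2 0x123→b18/s2 L1-HIT; vc=[]
#3 0x122→b18/s2 L1-HIT; vc=[]
#4 0x16e→b22/s2 MISS; vc=[18]
#5 0x124→b18/s2 VC-HIT; vc=[22]
#6 0x16d→b22/s2 VC-HIT; vc=[18]
#7 0x124→b18/s2 VC-HIT; vc=[22]
#8 0x165→b22/s2 VC-HIT; vc=[18]
#9 0x40→b4/s0 MISS; vc=[18]
#10 0x12c→b18/s2 VC-HIT; vc=[22]
#11 0x44→b4/s0 L1-HIT; vc=[22]
#12 0x123→b18/s2 L1-HIT; vc=[22]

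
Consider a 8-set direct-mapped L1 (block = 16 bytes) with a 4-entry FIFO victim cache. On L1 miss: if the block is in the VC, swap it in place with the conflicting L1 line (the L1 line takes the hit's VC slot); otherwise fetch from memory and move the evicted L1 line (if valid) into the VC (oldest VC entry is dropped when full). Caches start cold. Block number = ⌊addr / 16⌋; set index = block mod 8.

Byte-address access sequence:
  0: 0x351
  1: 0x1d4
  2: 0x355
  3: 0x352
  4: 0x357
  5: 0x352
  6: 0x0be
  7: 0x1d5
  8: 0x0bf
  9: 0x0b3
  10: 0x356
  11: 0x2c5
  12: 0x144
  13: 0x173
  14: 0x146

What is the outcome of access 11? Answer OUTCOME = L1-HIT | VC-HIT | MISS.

  [0] addr=0x351 blk=53 s=5: MISS | VC []
  [1] addr=0x1d4 blk=29 s=5: MISS | VC [53]
  [2] addr=0x355 blk=53 s=5: VC-HIT | VC [29]
  [3] addr=0x352 blk=53 s=5: L1-HIT | VC [29]
  [4] addr=0x357 blk=53 s=5: L1-HIT | VC [29]
  [5] addr=0x352 blk=53 s=5: L1-HIT | VC [29]
  [6] addr=0xbe blk=11 s=3: MISS | VC [29]
  [7] addr=0x1d5 blk=29 s=5: VC-HIT | VC [53]
  [8] addr=0xbf blk=11 s=3: L1-HIT | VC [53]
  [9] addr=0xb3 blk=11 s=3: L1-HIT | VC [53]
  [10] addr=0x356 blk=53 s=5: VC-HIT | VC [29]
  [11] addr=0x2c5 blk=44 s=4: MISS | VC [29]
  [12] addr=0x144 blk=20 s=4: MISS | VC [29, 44]
  [13] addr=0x173 blk=23 s=7: MISS | VC [29, 44]
  [14] addr=0x146 blk=20 s=4: L1-HIT | VC [29, 44]

OUTCOME = MISS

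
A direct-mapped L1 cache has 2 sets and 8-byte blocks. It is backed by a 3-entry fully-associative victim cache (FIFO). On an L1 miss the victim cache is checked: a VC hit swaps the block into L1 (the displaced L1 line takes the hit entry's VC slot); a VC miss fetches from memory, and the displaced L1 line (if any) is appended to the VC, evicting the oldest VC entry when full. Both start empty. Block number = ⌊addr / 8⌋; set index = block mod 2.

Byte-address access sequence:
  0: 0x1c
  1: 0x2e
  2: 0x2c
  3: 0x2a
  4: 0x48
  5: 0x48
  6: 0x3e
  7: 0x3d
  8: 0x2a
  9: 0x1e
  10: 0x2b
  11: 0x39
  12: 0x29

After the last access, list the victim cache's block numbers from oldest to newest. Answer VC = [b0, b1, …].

VC = [3, 7, 9]

0: 0x1c (blk 3, set 1) → MISS  vc=[]
1: 0x2e (blk 5, set 1) → MISS  vc=[3]
2: 0x2c (blk 5, set 1) → L1-HIT  vc=[3]
3: 0x2a (blk 5, set 1) → L1-HIT  vc=[3]
4: 0x48 (blk 9, set 1) → MISS  vc=[3, 5]
5: 0x48 (blk 9, set 1) → L1-HIT  vc=[3, 5]
6: 0x3e (blk 7, set 1) → MISS  vc=[3, 5, 9]
7: 0x3d (blk 7, set 1) → L1-HIT  vc=[3, 5, 9]
8: 0x2a (blk 5, set 1) → VC-HIT  vc=[3, 7, 9]
9: 0x1e (blk 3, set 1) → VC-HIT  vc=[5, 7, 9]
10: 0x2b (blk 5, set 1) → VC-HIT  vc=[3, 7, 9]
11: 0x39 (blk 7, set 1) → VC-HIT  vc=[3, 5, 9]
12: 0x29 (blk 5, set 1) → VC-HIT  vc=[3, 7, 9]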